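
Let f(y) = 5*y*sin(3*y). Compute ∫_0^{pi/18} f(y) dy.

-5*sqrt(3)*pi/108 + 5/18

Integrate by parts once (u = y, dv = 5*sin(3*y) dy).
An antiderivative is F(y) = -5*y*cos(3*y)/3 + 5*sin(3*y)/9.
Then F(pi/18) - F(0) = (-5*sqrt(3)*pi/108 + 5/18) - (0) = -5*sqrt(3)*pi/108 + 5/18.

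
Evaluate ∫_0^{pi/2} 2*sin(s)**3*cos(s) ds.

1/2

Let u = sin(s), so du = cos(s) ds. When s = 0, u = 0; when s = pi/2, u = 1.
The integral becomes 2·∫ u**3 du from 0 to 1, with antiderivative u**4/2.
Back in s: F(s) = sin(s)**4/2.
Then F(pi/2) - F(0) = (1/2) - (0) = 1/2.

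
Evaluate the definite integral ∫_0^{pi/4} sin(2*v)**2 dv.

pi/8

Use the identity sin^2(2*v) = (1 - cos(4*v))/2.
An antiderivative is F(v) = v/2 - sin(4*v)/8.
Then F(pi/4) - F(0) = (pi/8) - (0) = pi/8.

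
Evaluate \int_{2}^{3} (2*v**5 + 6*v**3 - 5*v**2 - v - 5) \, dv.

280

By the power rule, an antiderivative is F(v) = v**6/3 + 3*v**4/2 - 5*v**3/3 - v**2/2 - 5*v.
Then F(3) - F(2) = (300) - (20) = 280.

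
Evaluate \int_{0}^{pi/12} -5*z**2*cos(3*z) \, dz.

Integrate by parts twice (u = z^2, dv = -5*cos(3*z) dz).
An antiderivative is F(z) = -5*z**2*sin(3*z)/3 - 10*z*cos(3*z)/9 + 10*sin(3*z)/27.
Then F(pi/12) - F(0) = (5*sqrt(2)*(-8*pi - pi**2 + 32)/864) - (0) = 5*sqrt(2)*(-8*pi - pi**2 + 32)/864.

5*sqrt(2)*(-8*pi - pi**2 + 32)/864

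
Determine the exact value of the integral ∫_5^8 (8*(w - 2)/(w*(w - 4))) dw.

-4*log(5) + 20*log(2)

Factor the denominator: w**2 - 4*w = w(w - 4).
Partial fractions: 8*(w - 2)/(w*(w - 4)) = 4/w + 4/(w - 4).
An antiderivative is F(w) = 4*log(w) + 4*log(w - 4).
Then F(8) - F(5) = (20*log(2)) - (4*log(5)) = -4*log(5) + 20*log(2).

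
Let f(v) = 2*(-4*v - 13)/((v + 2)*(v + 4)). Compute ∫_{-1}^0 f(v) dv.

Factor the denominator: v**2 + 6*v + 8 = (v + 4)(v + 2).
Partial fractions: 2*(-4*v - 13)/((v + 2)*(v + 4)) = -3/(v + 4) - 5/(v + 2).
An antiderivative is F(v) = -5*log(v + 2) - 3*log(v + 4).
Then F(0) - F(-1) = (-11*log(2)) - (-log(27)) = -11*log(2) + 3*log(3).

-11*log(2) + 3*log(3)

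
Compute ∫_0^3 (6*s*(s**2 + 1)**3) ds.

29997/4

Let u = s**2 + 1, so du = 2*s ds. When s = 0, u = 1; when s = 3, u = 10.
The integral becomes 3·∫ u**3 du from 1 to 10, with antiderivative 3*u**4/4.
Back in s: F(s) = 3*(s**2 + 1)**4/4.
Then F(3) - F(0) = (7500) - (3/4) = 29997/4.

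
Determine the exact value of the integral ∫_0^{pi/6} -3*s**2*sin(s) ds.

-3*sqrt(3) - pi/2 + sqrt(3)*pi**2/24 + 6

Integrate by parts twice (u = s^2, dv = -3*sin(s) ds).
An antiderivative is F(s) = 3*s**2*cos(s) - 6*s*sin(s) - 6*cos(s).
Then F(pi/6) - F(0) = (-3*sqrt(3) - pi/2 + sqrt(3)*pi**2/24) - (-6) = -3*sqrt(3) - pi/2 + sqrt(3)*pi**2/24 + 6.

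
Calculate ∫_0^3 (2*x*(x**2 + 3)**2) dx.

567

Let u = x**2 + 3, so du = 2*x dx. When x = 0, u = 3; when x = 3, u = 12.
The integral becomes ∫ u**2 du from 3 to 12, with antiderivative u**3/3.
Back in x: F(x) = (x**2 + 3)**3/3.
Then F(3) - F(0) = (576) - (9) = 567.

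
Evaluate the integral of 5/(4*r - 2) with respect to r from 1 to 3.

5*log(5)/4

An antiderivative is F(r) = 5*log(4*r - 2)/4.
Then F(3) - F(1) = (5*log(10)/4) - (5*log(2)/4) = 5*log(5)/4.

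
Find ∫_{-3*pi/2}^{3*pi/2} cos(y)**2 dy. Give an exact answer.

3*pi/2

Use the identity cos^2(y) = (1 + cos(2*y))/2.
An antiderivative is F(y) = y/2 + sin(2*y)/4.
Then F(3*pi/2) - F(-3*pi/2) = (3*pi/4) - (-3*pi/4) = 3*pi/2.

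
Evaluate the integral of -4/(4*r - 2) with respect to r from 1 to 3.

An antiderivative is F(r) = -log(4*r - 2).
Then F(3) - F(1) = (-log(10)) - (-log(2)) = -log(5).

-log(5)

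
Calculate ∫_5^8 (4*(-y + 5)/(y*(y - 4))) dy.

Factor the denominator: y**2 - 4*y = y(y - 4).
Partial fractions: 4*(-y + 5)/(y*(y - 4)) = -5/y + 1/(y - 4).
An antiderivative is F(y) = -5*log(y) + log(y - 4).
Then F(8) - F(5) = (-13*log(2)) - (-5*log(5)) = -13*log(2) + 5*log(5).

-13*log(2) + 5*log(5)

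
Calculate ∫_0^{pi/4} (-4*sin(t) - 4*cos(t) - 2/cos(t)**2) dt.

-6

An antiderivative is F(t) = -4*sin(t) + 4*cos(t) - 2*tan(t).
Then F(pi/4) - F(0) = (-2) - (4) = -6.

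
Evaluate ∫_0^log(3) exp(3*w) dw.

26/3

Let u = exp(w), so du = exp(w) dw. When w = 0, u = 1; when w = log(3), u = 3.
The integral becomes ∫ u**2 du from 1 to 3, with antiderivative u**3/3.
Back in w: F(w) = exp(3*w)/3.
Then F(log(3)) - F(0) = (9) - (1/3) = 26/3.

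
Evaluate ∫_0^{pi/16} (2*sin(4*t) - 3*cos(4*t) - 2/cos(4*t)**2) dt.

-5*sqrt(2)/8

An antiderivative is F(t) = -3*sin(4*t)/4 - cos(4*t)/2 - tan(4*t)/2.
Then F(pi/16) - F(0) = (-5*sqrt(2)/8 - 1/2) - (-1/2) = -5*sqrt(2)/8.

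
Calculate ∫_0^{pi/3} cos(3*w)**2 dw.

pi/6

Use the identity cos^2(3*w) = (1 + cos(6*w))/2.
An antiderivative is F(w) = w/2 + sin(6*w)/12.
Then F(pi/3) - F(0) = (pi/6) - (0) = pi/6.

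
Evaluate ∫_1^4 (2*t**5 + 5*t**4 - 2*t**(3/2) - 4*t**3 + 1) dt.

By the power rule, an antiderivative is F(t) = t**6/3 - 4*t**(5/2)/5 + t**5 - t**4 + t.
Then F(4) - F(1) = (31676/15) - (8/15) = 10556/5.

10556/5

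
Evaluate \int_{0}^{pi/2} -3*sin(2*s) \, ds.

An antiderivative is F(s) = 3*cos(2*s)/2.
Then F(pi/2) - F(0) = (-3/2) - (3/2) = -3.

-3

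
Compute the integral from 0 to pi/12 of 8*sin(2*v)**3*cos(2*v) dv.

1/16

Let u = sin(2*v), so du = 2*cos(2*v) dv. When v = 0, u = 0; when v = pi/12, u = 1/2.
The integral becomes 4·∫ u**3 du from 0 to 1/2, with antiderivative u**4.
Back in v: F(v) = sin(2*v)**4.
Then F(pi/12) - F(0) = (1/16) - (0) = 1/16.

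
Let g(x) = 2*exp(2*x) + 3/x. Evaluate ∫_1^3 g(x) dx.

-exp(2) + log(27) + exp(6)

An antiderivative is F(x) = exp(2*x) + 3*log(x).
Then F(3) - F(1) = (log(27) + exp(6)) - (exp(2)) = -exp(2) + log(27) + exp(6).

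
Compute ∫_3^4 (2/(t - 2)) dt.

log(4)

An antiderivative is F(t) = 2*log(t - 2).
Then F(4) - F(3) = (log(4)) - (0) = log(4).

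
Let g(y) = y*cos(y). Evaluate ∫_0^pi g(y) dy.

Integrate by parts once (u = y, dv = cos(y) dy).
An antiderivative is F(y) = y*sin(y) + cos(y).
Then F(pi) - F(0) = (-1) - (1) = -2.

-2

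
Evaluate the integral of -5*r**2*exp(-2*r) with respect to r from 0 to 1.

Integrate by parts twice (u = r^2, dv = -5*exp(-2*r) dr).
An antiderivative is F(r) = (10*r**2 + 10*r + 5)*exp(-2*r)/4.
Then F(1) - F(0) = (25*exp(-2)/4) - (5/4) = -5/4 + 25*exp(-2)/4.

-5/4 + 25*exp(-2)/4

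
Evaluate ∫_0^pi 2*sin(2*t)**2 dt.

Use the identity sin^2(2*t) = (1 - cos(4*t))/2.
An antiderivative is F(t) = t - sin(4*t)/4.
Then F(pi) - F(0) = (pi) - (0) = pi.

pi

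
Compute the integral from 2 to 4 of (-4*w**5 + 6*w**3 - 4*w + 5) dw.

By the power rule, an antiderivative is F(w) = -2*w**6/3 + 3*w**4/2 - 2*w**2 + 5*w.
Then F(4) - F(2) = (-7076/3) - (-50/3) = -2342.

-2342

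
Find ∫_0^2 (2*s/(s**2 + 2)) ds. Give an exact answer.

Let u = s**2 + 2, so du = 2*s ds. When s = 0, u = 2; when s = 2, u = 6.
The integral becomes ∫ 1/u du from 2 to 6, with antiderivative log(u).
Back in s: F(s) = log(s**2 + 2).
Then F(2) - F(0) = (log(6)) - (log(2)) = log(3).

log(3)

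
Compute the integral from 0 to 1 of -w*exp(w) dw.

-1

Integrate by parts once (u = w, dv = -exp(w) dw).
An antiderivative is F(w) = (-w + 1)*exp(w).
Then F(1) - F(0) = (0) - (1) = -1.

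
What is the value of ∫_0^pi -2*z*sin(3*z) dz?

-2*pi/3

Integrate by parts once (u = z, dv = -2*sin(3*z) dz).
An antiderivative is F(z) = 2*z*cos(3*z)/3 - 2*sin(3*z)/9.
Then F(pi) - F(0) = (-2*pi/3) - (0) = -2*pi/3.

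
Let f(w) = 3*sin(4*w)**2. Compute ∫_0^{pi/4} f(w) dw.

Use the identity sin^2(4*w) = (1 - cos(8*w))/2.
An antiderivative is F(w) = 3*w/2 - 3*sin(8*w)/16.
Then F(pi/4) - F(0) = (3*pi/8) - (0) = 3*pi/8.

3*pi/8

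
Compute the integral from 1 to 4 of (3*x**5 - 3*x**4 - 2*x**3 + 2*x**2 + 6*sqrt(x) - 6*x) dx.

By the power rule, an antiderivative is F(x) = x**6/2 - 3*x**5/5 - x**4/2 + 4*x**(3/2) + 2*x**3/3 - 3*x**2.
Then F(4) - F(1) = (19984/15) - (16/15) = 6656/5.

6656/5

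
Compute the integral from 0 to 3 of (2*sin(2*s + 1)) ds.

-cos(7) + cos(1)

Let u = 2*s + 1, so du = 2 ds. When s = 0, u = 1; when s = 3, u = 7.
The integral becomes ∫ sin(u) du from 1 to 7, with antiderivative -cos(u).
Back in s: F(s) = -cos(2*s + 1).
Then F(3) - F(0) = (-cos(7)) - (-cos(1)) = -cos(7) + cos(1).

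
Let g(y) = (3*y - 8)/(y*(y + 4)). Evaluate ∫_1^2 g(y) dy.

-5*log(5) + 3*log(2) + 5*log(3)

Factor the denominator: y**2 + 4*y = (y + 4)y.
Partial fractions: (3*y - 8)/(y*(y + 4)) = 5/(y + 4) - 2/y.
An antiderivative is F(y) = -2*log(y) + 5*log(y + 4).
Then F(2) - F(1) = (3*log(2) + 5*log(3)) - (5*log(5)) = -5*log(5) + 3*log(2) + 5*log(3).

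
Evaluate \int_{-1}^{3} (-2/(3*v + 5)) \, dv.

-2*log(7)/3

An antiderivative is F(v) = -2*log(3*v + 5)/3.
Then F(3) - F(-1) = (-2*log(14)/3) - (-2*log(2)/3) = -2*log(7)/3.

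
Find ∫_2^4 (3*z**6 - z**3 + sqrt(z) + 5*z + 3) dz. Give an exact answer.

145912/21 - 4*sqrt(2)/3

By the power rule, an antiderivative is F(z) = 3*z**7/7 - z**4/4 + 2*z**(3/2)/3 + 5*z**2/2 + 3*z.
Then F(4) - F(2) = (147316/21) - (4*sqrt(2)/3 + 468/7) = 145912/21 - 4*sqrt(2)/3.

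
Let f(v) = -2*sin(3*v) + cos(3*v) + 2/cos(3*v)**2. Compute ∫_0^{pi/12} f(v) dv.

sqrt(2)/2

An antiderivative is F(v) = sin(3*v)/3 + 2*cos(3*v)/3 + 2*tan(3*v)/3.
Then F(pi/12) - F(0) = (2/3 + sqrt(2)/2) - (2/3) = sqrt(2)/2.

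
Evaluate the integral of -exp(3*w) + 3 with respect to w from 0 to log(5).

An antiderivative is F(w) = -exp(3*w)/3 + 3*w.
Then F(log(5)) - F(0) = (-125/3 + 3*log(5)) - (-1/3) = -124/3 + 3*log(5).

-124/3 + 3*log(5)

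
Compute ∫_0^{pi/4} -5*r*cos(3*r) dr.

Integrate by parts once (u = r, dv = -5*cos(3*r) dr).
An antiderivative is F(r) = -5*r*sin(3*r)/3 - 5*cos(3*r)/9.
Then F(pi/4) - F(0) = (5*sqrt(2)*(4 - 3*pi)/72) - (-5/9) = -5*sqrt(2)*pi/24 + 5*sqrt(2)/18 + 5/9.

-5*sqrt(2)*pi/24 + 5*sqrt(2)/18 + 5/9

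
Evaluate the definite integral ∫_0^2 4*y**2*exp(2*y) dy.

Integrate by parts twice (u = y^2, dv = 4*exp(2*y) dy).
An antiderivative is F(y) = (2*y**2 - 2*y + 1)*exp(2*y).
Then F(2) - F(0) = (5*exp(4)) - (1) = -1 + 5*exp(4).

-1 + 5*exp(4)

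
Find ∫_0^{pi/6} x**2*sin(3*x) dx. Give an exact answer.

-2/27 + pi/27

Integrate by parts twice (u = x^2, dv = sin(3*x) dx).
An antiderivative is F(x) = -x**2*cos(3*x)/3 + 2*x*sin(3*x)/9 + 2*cos(3*x)/27.
Then F(pi/6) - F(0) = (pi/27) - (2/27) = -2/27 + pi/27.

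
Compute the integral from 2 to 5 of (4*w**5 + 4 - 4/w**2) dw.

By the power rule, an antiderivative is F(w) = 2*w**6/3 + 4*w + 4/w.
Then F(5) - F(2) = (156562/15) - (158/3) = 51924/5.

51924/5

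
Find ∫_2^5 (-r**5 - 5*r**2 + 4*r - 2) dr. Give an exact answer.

By the power rule, an antiderivative is F(r) = -r**6/6 - 5*r**3/3 + 2*r**2 - 2*r.
Then F(5) - F(2) = (-5545/2) - (-20) = -5505/2.

-5505/2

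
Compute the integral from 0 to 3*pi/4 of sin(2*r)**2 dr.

3*pi/8

Use the identity sin^2(2*r) = (1 - cos(4*r))/2.
An antiderivative is F(r) = r/2 - sin(4*r)/8.
Then F(3*pi/4) - F(0) = (3*pi/8) - (0) = 3*pi/8.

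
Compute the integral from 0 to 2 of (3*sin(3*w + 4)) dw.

cos(4) - cos(10)

Let u = 3*w + 4, so du = 3 dw. When w = 0, u = 4; when w = 2, u = 10.
The integral becomes ∫ sin(u) du from 4 to 10, with antiderivative -cos(u).
Back in w: F(w) = -cos(3*w + 4).
Then F(2) - F(0) = (-cos(10)) - (-cos(4)) = cos(4) - cos(10).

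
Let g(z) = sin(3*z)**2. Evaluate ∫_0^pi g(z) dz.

Use the identity sin^2(3*z) = (1 - cos(6*z))/2.
An antiderivative is F(z) = z/2 - sin(6*z)/12.
Then F(pi) - F(0) = (pi/2) - (0) = pi/2.

pi/2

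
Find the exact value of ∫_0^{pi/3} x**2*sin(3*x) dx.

-4/27 + pi**2/27

Integrate by parts twice (u = x^2, dv = sin(3*x) dx).
An antiderivative is F(x) = -x**2*cos(3*x)/3 + 2*x*sin(3*x)/9 + 2*cos(3*x)/27.
Then F(pi/3) - F(0) = (-2/27 + pi**2/27) - (2/27) = -4/27 + pi**2/27.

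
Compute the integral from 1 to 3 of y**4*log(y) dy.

-242/25 + 243*log(3)/5

Integrate by parts once (u = ln y, dv = y**4 dy).
An antiderivative is F(y) = y**5*(5*log(y) - 1)/25.
Then F(3) - F(1) = (-243/25 + 243*log(3)/5) - (-1/25) = -242/25 + 243*log(3)/5.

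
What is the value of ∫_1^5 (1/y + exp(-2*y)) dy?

-exp(-10)/2 + exp(-2)/2 + log(5)

An antiderivative is F(y) = log(y) - exp(-2*y)/2.
Then F(5) - F(1) = (-exp(-10)/2 + log(5)) - (-exp(-2)/2) = -exp(-10)/2 + exp(-2)/2 + log(5).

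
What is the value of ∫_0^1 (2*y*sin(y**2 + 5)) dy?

Let u = y**2 + 5, so du = 2*y dy. When y = 0, u = 5; when y = 1, u = 6.
The integral becomes ∫ sin(u) du from 5 to 6, with antiderivative -cos(u).
Back in y: F(y) = -cos(y**2 + 5).
Then F(1) - F(0) = (-cos(6)) - (-cos(5)) = -cos(6) + cos(5).

-cos(6) + cos(5)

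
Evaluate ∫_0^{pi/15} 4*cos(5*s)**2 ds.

sqrt(3)/10 + 2*pi/15

Use the identity cos^2(5*s) = (1 + cos(10*s))/2.
An antiderivative is F(s) = 2*s + sin(10*s)/5.
Then F(pi/15) - F(0) = (sqrt(3)/10 + 2*pi/15) - (0) = sqrt(3)/10 + 2*pi/15.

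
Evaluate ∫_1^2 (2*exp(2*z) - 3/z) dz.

An antiderivative is F(z) = exp(2*z) - 3*log(z).
Then F(2) - F(1) = (-log(8) + exp(4)) - (exp(2)) = -exp(2) - log(8) + exp(4).

-exp(2) - log(8) + exp(4)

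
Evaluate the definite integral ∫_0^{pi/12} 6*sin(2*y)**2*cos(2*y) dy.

1/8

Let u = sin(2*y), so du = 2*cos(2*y) dy. When y = 0, u = 0; when y = pi/12, u = 1/2.
The integral becomes 3·∫ u**2 du from 0 to 1/2, with antiderivative u**3.
Back in y: F(y) = sin(2*y)**3.
Then F(pi/12) - F(0) = (1/8) - (0) = 1/8.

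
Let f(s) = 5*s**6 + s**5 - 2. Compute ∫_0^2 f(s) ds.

By the power rule, an antiderivative is F(s) = 5*s**7/7 + s**6/6 - 2*s.
Then F(2) - F(0) = (2060/21) - (0) = 2060/21.

2060/21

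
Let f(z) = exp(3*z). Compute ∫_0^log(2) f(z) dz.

7/3

Let u = exp(z), so du = exp(z) dz. When z = 0, u = 1; when z = log(2), u = 2.
The integral becomes ∫ u**2 du from 1 to 2, with antiderivative u**3/3.
Back in z: F(z) = exp(3*z)/3.
Then F(log(2)) - F(0) = (8/3) - (1/3) = 7/3.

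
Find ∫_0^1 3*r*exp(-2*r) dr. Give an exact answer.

3/4 - 9*exp(-2)/4

Integrate by parts once (u = r, dv = 3*exp(-2*r) dr).
An antiderivative is F(r) = (-6*r - 3)*exp(-2*r)/4.
Then F(1) - F(0) = (-9*exp(-2)/4) - (-3/4) = 3/4 - 9*exp(-2)/4.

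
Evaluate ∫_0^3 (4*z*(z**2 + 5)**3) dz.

Let u = z**2 + 5, so du = 2*z dz. When z = 0, u = 5; when z = 3, u = 14.
The integral becomes 2·∫ u**3 du from 5 to 14, with antiderivative u**4/2.
Back in z: F(z) = (z**2 + 5)**4/2.
Then F(3) - F(0) = (19208) - (625/2) = 37791/2.

37791/2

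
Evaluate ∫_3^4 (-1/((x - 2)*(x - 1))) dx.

Factor the denominator: x**2 - 3*x + 2 = (x - 1)(x - 2).
Partial fractions: -1/((x - 2)*(x - 1)) = 1/(x - 1) - 1/(x - 2).
An antiderivative is F(x) = -log(x - 2) + log(x - 1).
Then F(4) - F(3) = (log(3/2)) - (log(2)) = log(3/4).

log(3/4)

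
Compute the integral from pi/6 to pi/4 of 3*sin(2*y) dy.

An antiderivative is F(y) = -3*cos(2*y)/2.
Then F(pi/4) - F(pi/6) = (0) - (-3/4) = 3/4.

3/4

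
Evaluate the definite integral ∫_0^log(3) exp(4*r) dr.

Let u = exp(r), so du = exp(r) dr. When r = 0, u = 1; when r = log(3), u = 3.
The integral becomes ∫ u**3 du from 1 to 3, with antiderivative u**4/4.
Back in r: F(r) = exp(4*r)/4.
Then F(log(3)) - F(0) = (81/4) - (1/4) = 20.

20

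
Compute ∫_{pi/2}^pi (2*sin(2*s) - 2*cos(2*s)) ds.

An antiderivative is F(s) = -sin(2*s) - cos(2*s).
Then F(pi) - F(pi/2) = (-1) - (1) = -2.

-2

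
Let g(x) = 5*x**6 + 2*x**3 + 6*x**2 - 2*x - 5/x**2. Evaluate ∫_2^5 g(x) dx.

By the power rule, an antiderivative is F(x) = 5*x**7/7 + x**4/2 + 2*x**3 - x**2 + 5/x.
Then F(5) - F(2) = (788789/14) - (1595/14) = 393597/7.

393597/7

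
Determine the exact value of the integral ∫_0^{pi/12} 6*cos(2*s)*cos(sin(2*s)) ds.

Let u = sin(2*s), so du = 2*cos(2*s) ds. When s = 0, u = 0; when s = pi/12, u = 1/2.
The integral becomes 3·∫ cos(u) du from 0 to 1/2, with antiderivative 3*sin(u).
Back in s: F(s) = 3*sin(sin(2*s)).
Then F(pi/12) - F(0) = (3*sin(1/2)) - (0) = 3*sin(1/2).

3*sin(1/2)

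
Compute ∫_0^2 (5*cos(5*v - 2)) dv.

Let u = 5*v - 2, so du = 5 dv. When v = 0, u = -2; when v = 2, u = 8.
The integral becomes ∫ cos(u) du from -2 to 8, with antiderivative sin(u).
Back in v: F(v) = sin(5*v - 2).
Then F(2) - F(0) = (sin(8)) - (-sin(2)) = sin(2) + sin(8).

sin(2) + sin(8)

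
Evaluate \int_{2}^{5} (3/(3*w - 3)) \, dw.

log(4)

An antiderivative is F(w) = log(3*w - 3).
Then F(5) - F(2) = (log(12)) - (log(3)) = log(4).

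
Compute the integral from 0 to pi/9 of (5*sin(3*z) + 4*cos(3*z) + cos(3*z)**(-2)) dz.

An antiderivative is F(z) = 4*sin(3*z)/3 - 5*cos(3*z)/3 + tan(3*z)/3.
Then F(pi/9) - F(0) = (-5/6 + sqrt(3)) - (-5/3) = 5/6 + sqrt(3).

5/6 + sqrt(3)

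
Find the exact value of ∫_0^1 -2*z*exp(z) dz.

Integrate by parts once (u = z, dv = -2*exp(z) dz).
An antiderivative is F(z) = (-2*z + 2)*exp(z).
Then F(1) - F(0) = (0) - (2) = -2.

-2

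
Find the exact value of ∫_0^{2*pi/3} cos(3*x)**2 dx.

Use the identity cos^2(3*x) = (1 + cos(6*x))/2.
An antiderivative is F(x) = x/2 + sin(6*x)/12.
Then F(2*pi/3) - F(0) = (pi/3) - (0) = pi/3.

pi/3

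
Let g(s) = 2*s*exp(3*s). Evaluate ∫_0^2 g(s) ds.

2/9 + 10*exp(6)/9

Integrate by parts once (u = s, dv = 2*exp(3*s) ds).
An antiderivative is F(s) = (6*s - 2)*exp(3*s)/9.
Then F(2) - F(0) = (10*exp(6)/9) - (-2/9) = 2/9 + 10*exp(6)/9.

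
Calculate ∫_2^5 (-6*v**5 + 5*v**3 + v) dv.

By the power rule, an antiderivative is F(v) = -v**6 + 5*v**4/4 + v**2/2.
Then F(5) - F(2) = (-59325/4) - (-42) = -59157/4.

-59157/4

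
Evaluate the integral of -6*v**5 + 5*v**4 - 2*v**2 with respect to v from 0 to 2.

By the power rule, an antiderivative is F(v) = -v**6 + v**5 - 2*v**3/3.
Then F(2) - F(0) = (-112/3) - (0) = -112/3.

-112/3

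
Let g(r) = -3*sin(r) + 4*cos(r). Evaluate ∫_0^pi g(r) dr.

-6

An antiderivative is F(r) = 4*sin(r) + 3*cos(r).
Then F(pi) - F(0) = (-3) - (3) = -6.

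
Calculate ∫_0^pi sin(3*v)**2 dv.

Use the identity sin^2(3*v) = (1 - cos(6*v))/2.
An antiderivative is F(v) = v/2 - sin(6*v)/12.
Then F(pi) - F(0) = (pi/2) - (0) = pi/2.

pi/2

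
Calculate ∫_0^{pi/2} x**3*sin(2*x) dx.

pi*(-6 + pi**2)/16

Integrate by parts 3 times (u = x^3, dv = sin(2*x) dx).
An antiderivative is F(x) = -x**3*cos(2*x)/2 + 3*x**2*sin(2*x)/4 + 3*x*cos(2*x)/4 - 3*sin(2*x)/8.
Then F(pi/2) - F(0) = (pi*(-6 + pi**2)/16) - (0) = pi*(-6 + pi**2)/16.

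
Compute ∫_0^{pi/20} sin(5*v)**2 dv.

Use the identity sin^2(5*v) = (1 - cos(10*v))/2.
An antiderivative is F(v) = v/2 - sin(10*v)/20.
Then F(pi/20) - F(0) = (-1/20 + pi/40) - (0) = -1/20 + pi/40.

-1/20 + pi/40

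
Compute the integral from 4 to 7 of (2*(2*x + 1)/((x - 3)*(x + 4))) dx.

-2*log(2) + 2*log(11)

Factor the denominator: x**2 + x - 12 = (x + 4)(x - 3).
Partial fractions: 2*(2*x + 1)/((x - 3)*(x + 4)) = 2/(x + 4) + 2/(x - 3).
An antiderivative is F(x) = 2*log(x - 3) + 2*log(x + 4).
Then F(7) - F(4) = (4*log(2) + 2*log(11)) - (log(64)) = -2*log(2) + 2*log(11).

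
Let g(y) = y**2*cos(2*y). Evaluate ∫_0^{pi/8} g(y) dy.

sqrt(2)*(-32 + pi**2 + 8*pi)/256

Integrate by parts twice (u = y^2, dv = cos(2*y) dy).
An antiderivative is F(y) = y**2*sin(2*y)/2 + y*cos(2*y)/2 - sin(2*y)/4.
Then F(pi/8) - F(0) = (sqrt(2)*(-32 + pi**2 + 8*pi)/256) - (0) = sqrt(2)*(-32 + pi**2 + 8*pi)/256.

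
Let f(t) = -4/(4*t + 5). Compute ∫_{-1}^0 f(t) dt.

-log(5)

An antiderivative is F(t) = -log(4*t + 5).
Then F(0) - F(-1) = (-log(5)) - (0) = -log(5).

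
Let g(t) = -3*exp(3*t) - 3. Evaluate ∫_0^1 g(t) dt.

-exp(3) - 2

An antiderivative is F(t) = -exp(3*t) - 3*t.
Then F(1) - F(0) = (-exp(3) - 3) - (-1) = -exp(3) - 2.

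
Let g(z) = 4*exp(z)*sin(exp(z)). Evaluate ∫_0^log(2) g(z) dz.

Let u = exp(z), so du = exp(z) dz. When z = 0, u = 1; when z = log(2), u = 2.
The integral becomes 4·∫ sin(u) du from 1 to 2, with antiderivative -4*cos(u).
Back in z: F(z) = -4*cos(exp(z)).
Then F(log(2)) - F(0) = (-4*cos(2)) - (-4*cos(1)) = -4*cos(2) + 4*cos(1).

-4*cos(2) + 4*cos(1)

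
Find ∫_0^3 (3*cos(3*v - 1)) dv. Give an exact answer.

sin(1) + sin(8)

Let u = 3*v - 1, so du = 3 dv. When v = 0, u = -1; when v = 3, u = 8.
The integral becomes ∫ cos(u) du from -1 to 8, with antiderivative sin(u).
Back in v: F(v) = sin(3*v - 1).
Then F(3) - F(0) = (sin(8)) - (-sin(1)) = sin(1) + sin(8).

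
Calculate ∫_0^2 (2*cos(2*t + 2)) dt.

Let u = 2*t + 2, so du = 2 dt. When t = 0, u = 2; when t = 2, u = 6.
The integral becomes ∫ cos(u) du from 2 to 6, with antiderivative sin(u).
Back in t: F(t) = sin(2*t + 2).
Then F(2) - F(0) = (sin(6)) - (sin(2)) = -sin(2) + sin(6).

-sin(2) + sin(6)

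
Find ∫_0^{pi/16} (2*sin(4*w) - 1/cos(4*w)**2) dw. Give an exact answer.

1/4 - sqrt(2)/4

An antiderivative is F(w) = -cos(4*w)/2 - tan(4*w)/4.
Then F(pi/16) - F(0) = (-sqrt(2)/4 - 1/4) - (-1/2) = 1/4 - sqrt(2)/4.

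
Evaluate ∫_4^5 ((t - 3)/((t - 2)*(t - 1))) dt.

log(32/27)

Factor the denominator: t**2 - 3*t + 2 = (t - 1)(t - 2).
Partial fractions: (t - 3)/((t - 2)*(t - 1)) = 2/(t - 1) - 1/(t - 2).
An antiderivative is F(t) = -log(t - 2) + 2*log(t - 1).
Then F(5) - F(4) = (log(16/3)) - (log(9/2)) = log(32/27).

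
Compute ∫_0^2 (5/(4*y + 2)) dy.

5*log(5)/4

An antiderivative is F(y) = 5*log(4*y + 2)/4.
Then F(2) - F(0) = (5*log(10)/4) - (5*log(2)/4) = 5*log(5)/4.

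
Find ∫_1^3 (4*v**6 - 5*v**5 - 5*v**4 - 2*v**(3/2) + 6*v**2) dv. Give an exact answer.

47594/105 - 36*sqrt(3)/5

By the power rule, an antiderivative is F(v) = 4*v**7/7 - 5*v**6/6 - 4*v**(5/2)/5 - v**5 + 2*v**3.
Then F(3) - F(1) = (6345/14 - 36*sqrt(3)/5) - (-13/210) = 47594/105 - 36*sqrt(3)/5.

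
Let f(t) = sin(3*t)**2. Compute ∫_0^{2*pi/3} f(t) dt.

pi/3

Use the identity sin^2(3*t) = (1 - cos(6*t))/2.
An antiderivative is F(t) = t/2 - sin(6*t)/12.
Then F(2*pi/3) - F(0) = (pi/3) - (0) = pi/3.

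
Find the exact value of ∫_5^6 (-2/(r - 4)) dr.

-log(4)

An antiderivative is F(r) = -2*log(r - 4).
Then F(6) - F(5) = (-log(4)) - (0) = -log(4).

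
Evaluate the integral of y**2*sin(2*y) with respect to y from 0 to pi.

Integrate by parts twice (u = y^2, dv = sin(2*y) dy).
An antiderivative is F(y) = -y**2*cos(2*y)/2 + y*sin(2*y)/2 + cos(2*y)/4.
Then F(pi) - F(0) = (1/4 - pi**2/2) - (1/4) = -pi**2/2.

-pi**2/2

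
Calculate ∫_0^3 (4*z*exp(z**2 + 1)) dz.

Let u = z**2 + 1, so du = 2*z dz. When z = 0, u = 1; when z = 3, u = 10.
The integral becomes 2·∫ exp(u) du from 1 to 10, with antiderivative 2*exp(u).
Back in z: F(z) = 2*exp(z**2 + 1).
Then F(3) - F(0) = (2*exp(10)) - (2*exp(1)) = -2*exp(1)*(1 - exp(9)).

-2*exp(1)*(1 - exp(9))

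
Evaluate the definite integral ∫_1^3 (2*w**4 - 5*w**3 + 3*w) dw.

44/5

By the power rule, an antiderivative is F(w) = 2*w**5/5 - 5*w**4/4 + 3*w**2/2.
Then F(3) - F(1) = (189/20) - (13/20) = 44/5.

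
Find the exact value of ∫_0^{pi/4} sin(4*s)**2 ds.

pi/8

Use the identity sin^2(4*s) = (1 - cos(8*s))/2.
An antiderivative is F(s) = s/2 - sin(8*s)/16.
Then F(pi/4) - F(0) = (pi/8) - (0) = pi/8.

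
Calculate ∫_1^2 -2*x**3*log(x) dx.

15/8 - 8*log(2)

Integrate by parts once (u = ln x, dv = -2*x**3 dx).
An antiderivative is F(x) = -x**4*(4*log(x) - 1)/8.
Then F(2) - F(1) = (2 - 8*log(2)) - (1/8) = 15/8 - 8*log(2).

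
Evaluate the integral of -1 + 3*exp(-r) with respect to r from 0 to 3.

An antiderivative is F(r) = -r - 3*exp(-r).
Then F(3) - F(0) = (-3 - 3*exp(-3)) - (-3) = -3*exp(-3).

-3*exp(-3)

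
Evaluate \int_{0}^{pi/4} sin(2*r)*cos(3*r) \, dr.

Use the identity sin(2*r)cos(3*r) = [sin(5*r) + sin(-r)]/2.
An antiderivative is F(r) = cos(r)/2 - cos(5*r)/10.
Then F(pi/4) - F(0) = (3*sqrt(2)/10) - (2/5) = -2/5 + 3*sqrt(2)/10.

-2/5 + 3*sqrt(2)/10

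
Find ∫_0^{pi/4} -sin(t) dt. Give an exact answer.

-1 + sqrt(2)/2

An antiderivative is F(t) = cos(t).
Then F(pi/4) - F(0) = (sqrt(2)/2) - (1) = -1 + sqrt(2)/2.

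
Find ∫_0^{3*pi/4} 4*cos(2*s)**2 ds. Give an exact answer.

3*pi/2

Use the identity cos^2(2*s) = (1 + cos(4*s))/2.
An antiderivative is F(s) = 2*s + sin(4*s)/2.
Then F(3*pi/4) - F(0) = (3*pi/2) - (0) = 3*pi/2.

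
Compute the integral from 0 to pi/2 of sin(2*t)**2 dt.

pi/4

Use the identity sin^2(2*t) = (1 - cos(4*t))/2.
An antiderivative is F(t) = t/2 - sin(4*t)/8.
Then F(pi/2) - F(0) = (pi/4) - (0) = pi/4.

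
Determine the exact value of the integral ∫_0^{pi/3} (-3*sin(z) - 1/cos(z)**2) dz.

An antiderivative is F(z) = 3*cos(z) - tan(z).
Then F(pi/3) - F(0) = (3/2 - sqrt(3)) - (3) = -sqrt(3) - 3/2.

-sqrt(3) - 3/2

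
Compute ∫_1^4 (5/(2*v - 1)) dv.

An antiderivative is F(v) = 5*log(2*v - 1)/2.
Then F(4) - F(1) = (5*log(7)/2) - (0) = 5*log(7)/2.

5*log(7)/2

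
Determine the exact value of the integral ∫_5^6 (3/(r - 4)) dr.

An antiderivative is F(r) = 3*log(r - 4).
Then F(6) - F(5) = (log(8)) - (0) = log(8).

log(8)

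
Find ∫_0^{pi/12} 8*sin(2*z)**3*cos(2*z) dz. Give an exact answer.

1/16

Let u = sin(2*z), so du = 2*cos(2*z) dz. When z = 0, u = 0; when z = pi/12, u = 1/2.
The integral becomes 4·∫ u**3 du from 0 to 1/2, with antiderivative u**4.
Back in z: F(z) = sin(2*z)**4.
Then F(pi/12) - F(0) = (1/16) - (0) = 1/16.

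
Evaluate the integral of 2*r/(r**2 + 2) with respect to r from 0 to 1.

log(3/2)

Let u = r**2 + 2, so du = 2*r dr. When r = 0, u = 2; when r = 1, u = 3.
The integral becomes ∫ 1/u du from 2 to 3, with antiderivative log(u).
Back in r: F(r) = log(r**2 + 2).
Then F(1) - F(0) = (log(3)) - (log(2)) = log(3/2).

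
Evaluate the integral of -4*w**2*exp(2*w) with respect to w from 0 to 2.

1 - 5*exp(4)

Integrate by parts twice (u = w^2, dv = -4*exp(2*w) dw).
An antiderivative is F(w) = (-2*w**2 + 2*w - 1)*exp(2*w).
Then F(2) - F(0) = (-5*exp(4)) - (-1) = 1 - 5*exp(4).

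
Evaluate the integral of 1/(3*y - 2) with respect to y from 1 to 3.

log(7)/3

An antiderivative is F(y) = log(3*y - 2)/3.
Then F(3) - F(1) = (log(7)/3) - (0) = log(7)/3.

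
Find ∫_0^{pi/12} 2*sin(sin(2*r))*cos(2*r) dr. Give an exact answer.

1 - cos(1/2)

Let u = sin(2*r), so du = 2*cos(2*r) dr. When r = 0, u = 0; when r = pi/12, u = 1/2.
The integral becomes ∫ sin(u) du from 0 to 1/2, with antiderivative -cos(u).
Back in r: F(r) = -cos(sin(2*r)).
Then F(pi/12) - F(0) = (-cos(1/2)) - (-1) = 1 - cos(1/2).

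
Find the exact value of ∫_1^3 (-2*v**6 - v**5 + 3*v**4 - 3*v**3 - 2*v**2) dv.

-71194/105

By the power rule, an antiderivative is F(v) = -2*v**7/7 - v**6/6 + 3*v**5/5 - 3*v**4/4 - 2*v**3/3.
Then F(3) - F(1) = (-95103/140) - (-533/420) = -71194/105.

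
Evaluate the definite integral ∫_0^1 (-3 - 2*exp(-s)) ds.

-5 + 2*exp(-1)

An antiderivative is F(s) = -3*s + 2*exp(-s).
Then F(1) - F(0) = (-3 + 2*exp(-1)) - (2) = -5 + 2*exp(-1).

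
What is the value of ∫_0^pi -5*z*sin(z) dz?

Integrate by parts once (u = z, dv = -5*sin(z) dz).
An antiderivative is F(z) = 5*z*cos(z) - 5*sin(z).
Then F(pi) - F(0) = (-5*pi) - (0) = -5*pi.

-5*pi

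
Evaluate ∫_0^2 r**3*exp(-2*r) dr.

3/8 - 71*exp(-4)/8

Integrate by parts 3 times (u = r^3, dv = exp(-2*r) dr).
An antiderivative is F(r) = (-4*r**3 - 6*r**2 - 6*r - 3)*exp(-2*r)/8.
Then F(2) - F(0) = (-71*exp(-4)/8) - (-3/8) = 3/8 - 71*exp(-4)/8.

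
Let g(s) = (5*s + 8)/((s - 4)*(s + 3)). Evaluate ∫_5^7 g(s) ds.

-2*log(2) + log(5) + 4*log(3)

Factor the denominator: s**2 - s - 12 = (s + 3)(s - 4).
Partial fractions: (5*s + 8)/((s - 4)*(s + 3)) = 1/(s + 3) + 4/(s - 4).
An antiderivative is F(s) = 4*log(s - 4) + log(s + 3).
Then F(7) - F(5) = (log(2) + log(5) + 4*log(3)) - (log(8)) = -2*log(2) + log(5) + 4*log(3).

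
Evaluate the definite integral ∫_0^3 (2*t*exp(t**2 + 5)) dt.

-exp(5) + exp(14)

Let u = t**2 + 5, so du = 2*t dt. When t = 0, u = 5; when t = 3, u = 14.
The integral becomes ∫ exp(u) du from 5 to 14, with antiderivative exp(u).
Back in t: F(t) = exp(t**2 + 5).
Then F(3) - F(0) = (exp(14)) - (exp(5)) = -exp(5) + exp(14).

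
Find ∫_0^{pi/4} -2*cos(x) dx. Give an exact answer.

An antiderivative is F(x) = -2*sin(x).
Then F(pi/4) - F(0) = (-sqrt(2)) - (0) = -sqrt(2).

-sqrt(2)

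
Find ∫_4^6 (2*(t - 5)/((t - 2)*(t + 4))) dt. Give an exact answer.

Factor the denominator: t**2 + 2*t - 8 = (t + 4)(t - 2).
Partial fractions: 2*(t - 5)/((t - 2)*(t + 4)) = 3/(t + 4) - 1/(t - 2).
An antiderivative is F(t) = -log(t - 2) + 3*log(t + 4).
Then F(6) - F(4) = (log(2) + 3*log(5)) - (8*log(2)) = -7*log(2) + 3*log(5).

-7*log(2) + 3*log(5)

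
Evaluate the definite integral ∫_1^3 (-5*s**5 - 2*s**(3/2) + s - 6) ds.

-9208/15 - 36*sqrt(3)/5

By the power rule, an antiderivative is F(s) = -5*s**6/6 - 4*s**(5/2)/5 + s**2/2 - 6*s.
Then F(3) - F(1) = (-621 - 36*sqrt(3)/5) - (-107/15) = -9208/15 - 36*sqrt(3)/5.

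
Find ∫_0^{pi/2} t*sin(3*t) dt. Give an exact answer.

-1/9

Integrate by parts once (u = t, dv = sin(3*t) dt).
An antiderivative is F(t) = -t*cos(3*t)/3 + sin(3*t)/9.
Then F(pi/2) - F(0) = (-1/9) - (0) = -1/9.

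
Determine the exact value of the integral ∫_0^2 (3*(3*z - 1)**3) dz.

156

Let u = 3*z - 1, so du = 3 dz. When z = 0, u = -1; when z = 2, u = 5.
The integral becomes ∫ u**3 du from -1 to 5, with antiderivative u**4/4.
Back in z: F(z) = (3*z - 1)**4/4.
Then F(2) - F(0) = (625/4) - (1/4) = 156.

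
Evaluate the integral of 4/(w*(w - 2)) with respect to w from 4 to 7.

Factor the denominator: w**2 - 2*w = w(w - 2).
Partial fractions: 4/(w*(w - 2)) = -2/w + 2/(w - 2).
An antiderivative is F(w) = -2*log(w) + 2*log(w - 2).
Then F(7) - F(4) = (log(25/49)) - (-log(4)) = log(100/49).

log(100/49)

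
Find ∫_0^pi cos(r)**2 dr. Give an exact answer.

Use the identity cos^2(r) = (1 + cos(2*r))/2.
An antiderivative is F(r) = r/2 + sin(2*r)/4.
Then F(pi) - F(0) = (pi/2) - (0) = pi/2.

pi/2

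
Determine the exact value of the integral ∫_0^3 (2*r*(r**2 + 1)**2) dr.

333

Let u = r**2 + 1, so du = 2*r dr. When r = 0, u = 1; when r = 3, u = 10.
The integral becomes ∫ u**2 du from 1 to 10, with antiderivative u**3/3.
Back in r: F(r) = (r**2 + 1)**3/3.
Then F(3) - F(0) = (1000/3) - (1/3) = 333.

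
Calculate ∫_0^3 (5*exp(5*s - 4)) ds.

Let u = 5*s - 4, so du = 5 ds. When s = 0, u = -4; when s = 3, u = 11.
The integral becomes ∫ exp(u) du from -4 to 11, with antiderivative exp(u).
Back in s: F(s) = exp(5*s - 4).
Then F(3) - F(0) = (exp(11)) - (exp(-4)) = -(1 - exp(15))*exp(-4).

-(1 - exp(15))*exp(-4)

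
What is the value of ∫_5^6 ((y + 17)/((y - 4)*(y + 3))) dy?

Factor the denominator: y**2 - y - 12 = (y + 3)(y - 4).
Partial fractions: (y + 17)/((y - 4)*(y + 3)) = -2/(y + 3) + 3/(y - 4).
An antiderivative is F(y) = 3*log(y - 4) - 2*log(y + 3).
Then F(6) - F(5) = (log(8/81)) - (-log(64)) = -4*log(3) + 9*log(2).

-4*log(3) + 9*log(2)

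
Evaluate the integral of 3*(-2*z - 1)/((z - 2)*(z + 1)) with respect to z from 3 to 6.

-8*log(2) - log(7)

Factor the denominator: z**2 - z - 2 = (z + 1)(z - 2).
Partial fractions: 3*(-2*z - 1)/((z - 2)*(z + 1)) = -1/(z + 1) - 5/(z - 2).
An antiderivative is F(z) = -5*log(z - 2) - log(z + 1).
Then F(6) - F(3) = (-10*log(2) - log(7)) - (-log(4)) = -8*log(2) - log(7).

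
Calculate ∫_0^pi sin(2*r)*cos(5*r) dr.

Use the identity sin(2*r)cos(5*r) = [sin(7*r) + sin(-3*r)]/2.
An antiderivative is F(r) = cos(3*r)/6 - cos(7*r)/14.
Then F(pi) - F(0) = (-2/21) - (2/21) = -4/21.

-4/21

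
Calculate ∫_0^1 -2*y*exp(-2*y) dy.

(3 - exp(2))*exp(-2)/2

Integrate by parts once (u = y, dv = -2*exp(-2*y) dy).
An antiderivative is F(y) = (2*y + 1)*exp(-2*y)/2.
Then F(1) - F(0) = (3*exp(-2)/2) - (1/2) = (3 - exp(2))*exp(-2)/2.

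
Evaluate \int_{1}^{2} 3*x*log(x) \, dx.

Integrate by parts once (u = ln x, dv = 3*x dx).
An antiderivative is F(x) = 3*x**2*(2*log(x) - 1)/4.
Then F(2) - F(1) = (-3 + log(64)) - (-3/4) = -9/4 + log(64).

-9/4 + log(64)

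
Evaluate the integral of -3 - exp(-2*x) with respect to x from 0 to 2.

-13/2 + exp(-4)/2

An antiderivative is F(x) = -3*x + exp(-2*x)/2.
Then F(2) - F(0) = (-6 + exp(-4)/2) - (1/2) = -13/2 + exp(-4)/2.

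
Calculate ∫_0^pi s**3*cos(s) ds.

12 - 3*pi**2

Integrate by parts 3 times (u = s^3, dv = cos(s) ds).
An antiderivative is F(s) = s**3*sin(s) + 3*s**2*cos(s) - 6*s*sin(s) - 6*cos(s).
Then F(pi) - F(0) = (6 - 3*pi**2) - (-6) = 12 - 3*pi**2.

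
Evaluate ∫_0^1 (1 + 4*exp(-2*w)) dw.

3 - 2*exp(-2)

An antiderivative is F(w) = w - 2*exp(-2*w).
Then F(1) - F(0) = (1 - 2*exp(-2)) - (-2) = 3 - 2*exp(-2).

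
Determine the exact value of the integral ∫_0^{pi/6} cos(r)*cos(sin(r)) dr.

sin(1/2)

Let u = sin(r), so du = cos(r) dr. When r = 0, u = 0; when r = pi/6, u = 1/2.
The integral becomes ∫ cos(u) du from 0 to 1/2, with antiderivative sin(u).
Back in r: F(r) = sin(sin(r)).
Then F(pi/6) - F(0) = (sin(1/2)) - (0) = sin(1/2).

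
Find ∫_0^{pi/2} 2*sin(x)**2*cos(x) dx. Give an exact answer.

Let u = sin(x), so du = cos(x) dx. When x = 0, u = 0; when x = pi/2, u = 1.
The integral becomes 2·∫ u**2 du from 0 to 1, with antiderivative 2*u**3/3.
Back in x: F(x) = 2*sin(x)**3/3.
Then F(pi/2) - F(0) = (2/3) - (0) = 2/3.

2/3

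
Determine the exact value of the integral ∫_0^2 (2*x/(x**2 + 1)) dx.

log(5)

Let u = x**2 + 1, so du = 2*x dx. When x = 0, u = 1; when x = 2, u = 5.
The integral becomes ∫ 1/u du from 1 to 5, with antiderivative log(u).
Back in x: F(x) = log(x**2 + 1).
Then F(2) - F(0) = (log(5)) - (0) = log(5).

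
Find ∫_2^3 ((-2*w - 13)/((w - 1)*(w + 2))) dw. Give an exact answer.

Factor the denominator: w**2 + w - 2 = (w + 2)(w - 1).
Partial fractions: (-2*w - 13)/((w - 1)*(w + 2)) = 3/(w + 2) - 5/(w - 1).
An antiderivative is F(w) = -5*log(w - 1) + 3*log(w + 2).
Then F(3) - F(2) = (-5*log(2) + 3*log(5)) - (log(64)) = -11*log(2) + 3*log(5).

-11*log(2) + 3*log(5)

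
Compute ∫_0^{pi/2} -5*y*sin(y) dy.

-5

Integrate by parts once (u = y, dv = -5*sin(y) dy).
An antiderivative is F(y) = 5*y*cos(y) - 5*sin(y).
Then F(pi/2) - F(0) = (-5) - (0) = -5.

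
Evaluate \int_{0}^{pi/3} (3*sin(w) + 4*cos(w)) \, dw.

An antiderivative is F(w) = 4*sin(w) - 3*cos(w).
Then F(pi/3) - F(0) = (-3/2 + 2*sqrt(3)) - (-3) = 3/2 + 2*sqrt(3).

3/2 + 2*sqrt(3)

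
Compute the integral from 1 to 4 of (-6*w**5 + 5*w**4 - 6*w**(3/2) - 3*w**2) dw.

By the power rule, an antiderivative is F(w) = -w**6 - 12*w**(5/2)/5 + w**5 - w**3.
Then F(4) - F(1) = (-16064/5) - (-17/5) = -16047/5.

-16047/5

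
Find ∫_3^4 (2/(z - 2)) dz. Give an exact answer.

log(4)

An antiderivative is F(z) = 2*log(z - 2).
Then F(4) - F(3) = (log(4)) - (0) = log(4).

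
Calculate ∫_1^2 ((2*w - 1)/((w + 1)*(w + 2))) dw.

Factor the denominator: w**2 + 3*w + 2 = (w + 2)(w + 1).
Partial fractions: (2*w - 1)/((w + 1)*(w + 2)) = 5/(w + 2) - 3/(w + 1).
An antiderivative is F(w) = -3*log(w + 1) + 5*log(w + 2).
Then F(2) - F(1) = (-3*log(3) + 10*log(2)) - (-3*log(2) + 5*log(3)) = -8*log(3) + 13*log(2).

-8*log(3) + 13*log(2)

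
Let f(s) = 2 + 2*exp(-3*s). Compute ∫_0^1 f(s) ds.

An antiderivative is F(s) = 2*s - 2*exp(-3*s)/3.
Then F(1) - F(0) = (2 - 2*exp(-3)/3) - (-2/3) = 8/3 - 2*exp(-3)/3.

8/3 - 2*exp(-3)/3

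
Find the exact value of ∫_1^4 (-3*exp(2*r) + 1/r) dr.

-3*exp(8)/2 + log(4) + 3*exp(2)/2

An antiderivative is F(r) = -3*exp(2*r)/2 + log(r).
Then F(4) - F(1) = (-3*exp(8)/2 + log(4)) - (-3*exp(2)/2) = -3*exp(8)/2 + log(4) + 3*exp(2)/2.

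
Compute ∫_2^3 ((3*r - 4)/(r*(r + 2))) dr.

-8*log(2) - 2*log(3) + 5*log(5)

Factor the denominator: r**2 + 2*r = (r + 2)r.
Partial fractions: (3*r - 4)/(r*(r + 2)) = 5/(r + 2) - 2/r.
An antiderivative is F(r) = -2*log(r) + 5*log(r + 2).
Then F(3) - F(2) = (-2*log(3) + 5*log(5)) - (8*log(2)) = -8*log(2) - 2*log(3) + 5*log(5).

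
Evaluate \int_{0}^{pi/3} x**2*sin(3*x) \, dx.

Integrate by parts twice (u = x^2, dv = sin(3*x) dx).
An antiderivative is F(x) = -x**2*cos(3*x)/3 + 2*x*sin(3*x)/9 + 2*cos(3*x)/27.
Then F(pi/3) - F(0) = (-2/27 + pi**2/27) - (2/27) = -4/27 + pi**2/27.

-4/27 + pi**2/27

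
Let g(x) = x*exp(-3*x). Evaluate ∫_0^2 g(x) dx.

(-7 + exp(6))*exp(-6)/9

Integrate by parts once (u = x, dv = exp(-3*x) dx).
An antiderivative is F(x) = (-3*x - 1)*exp(-3*x)/9.
Then F(2) - F(0) = (-7*exp(-6)/9) - (-1/9) = (-7 + exp(6))*exp(-6)/9.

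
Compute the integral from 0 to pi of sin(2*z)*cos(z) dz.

4/3

Use the identity sin(2*z)cos(z) = [sin(3*z) + sin(z)]/2.
An antiderivative is F(z) = -cos(z)/2 - cos(3*z)/6.
Then F(pi) - F(0) = (2/3) - (-2/3) = 4/3.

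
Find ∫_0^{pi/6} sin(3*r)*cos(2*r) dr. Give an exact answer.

3/5 - sqrt(3)/5

Use the identity sin(3*r)cos(2*r) = [sin(5*r) + sin(r)]/2.
An antiderivative is F(r) = -cos(r)/2 - cos(5*r)/10.
Then F(pi/6) - F(0) = (-sqrt(3)/5) - (-3/5) = 3/5 - sqrt(3)/5.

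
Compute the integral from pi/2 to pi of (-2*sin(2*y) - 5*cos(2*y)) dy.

2

An antiderivative is F(y) = -5*sin(2*y)/2 + cos(2*y).
Then F(pi) - F(pi/2) = (1) - (-1) = 2.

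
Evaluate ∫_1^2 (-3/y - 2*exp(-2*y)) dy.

-3*log(2) - exp(-2) + exp(-4)

An antiderivative is F(y) = -3*log(y) + exp(-2*y).
Then F(2) - F(1) = (-3*log(2) + exp(-4)) - (exp(-2)) = -3*log(2) - exp(-2) + exp(-4).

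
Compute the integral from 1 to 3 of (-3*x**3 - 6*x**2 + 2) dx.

By the power rule, an antiderivative is F(x) = -3*x**4/4 - 2*x**3 + 2*x.
Then F(3) - F(1) = (-435/4) - (-3/4) = -108.

-108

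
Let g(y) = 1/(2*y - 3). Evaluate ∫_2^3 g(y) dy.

An antiderivative is F(y) = log(2*y - 3)/2.
Then F(3) - F(2) = (log(3)/2) - (0) = log(3)/2.

log(3)/2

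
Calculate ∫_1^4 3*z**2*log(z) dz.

Integrate by parts once (u = ln z, dv = 3*z**2 dz).
An antiderivative is F(z) = z**3*(3*log(z) - 1)/3.
Then F(4) - F(1) = (-64/3 + 128*log(2)) - (-1/3) = -21 + 128*log(2).

-21 + 128*log(2)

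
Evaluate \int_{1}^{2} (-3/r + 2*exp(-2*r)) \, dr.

An antiderivative is F(r) = -3*log(r) - exp(-2*r).
Then F(2) - F(1) = (-3*log(2) - exp(-4)) - (-exp(-2)) = -3*log(2) - exp(-4) + exp(-2).

-3*log(2) - exp(-4) + exp(-2)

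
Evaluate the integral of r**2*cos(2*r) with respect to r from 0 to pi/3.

-pi/12 - sqrt(3)/8 + sqrt(3)*pi**2/36

Integrate by parts twice (u = r^2, dv = cos(2*r) dr).
An antiderivative is F(r) = r**2*sin(2*r)/2 + r*cos(2*r)/2 - sin(2*r)/4.
Then F(pi/3) - F(0) = (-pi/12 - sqrt(3)/8 + sqrt(3)*pi**2/36) - (0) = -pi/12 - sqrt(3)/8 + sqrt(3)*pi**2/36.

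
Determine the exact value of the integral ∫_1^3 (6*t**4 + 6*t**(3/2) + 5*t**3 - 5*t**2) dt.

108*sqrt(3)/5 + 1034/3

By the power rule, an antiderivative is F(t) = 12*t**(5/2)/5 + 6*t**5/5 + 5*t**4/4 - 5*t**3/3.
Then F(3) - F(1) = (108*sqrt(3)/5 + 6957/20) - (191/60) = 108*sqrt(3)/5 + 1034/3.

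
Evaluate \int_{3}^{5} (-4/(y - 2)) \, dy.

-log(81)

An antiderivative is F(y) = -4*log(y - 2).
Then F(5) - F(3) = (-log(81)) - (0) = -log(81).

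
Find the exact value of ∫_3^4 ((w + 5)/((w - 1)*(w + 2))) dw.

Factor the denominator: w**2 + w - 2 = (w + 2)(w - 1).
Partial fractions: (w + 5)/((w - 1)*(w + 2)) = -1/(w + 2) + 2/(w - 1).
An antiderivative is F(w) = 2*log(w - 1) - log(w + 2).
Then F(4) - F(3) = (log(3/2)) - (log(4/5)) = log(15/8).

log(15/8)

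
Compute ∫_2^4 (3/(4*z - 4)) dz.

3*log(3)/4

An antiderivative is F(z) = 3*log(4*z - 4)/4.
Then F(4) - F(2) = (3*log(12)/4) - (3*log(2)/2) = 3*log(3)/4.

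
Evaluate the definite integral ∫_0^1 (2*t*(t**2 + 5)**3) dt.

671/4

Let u = t**2 + 5, so du = 2*t dt. When t = 0, u = 5; when t = 1, u = 6.
The integral becomes ∫ u**3 du from 5 to 6, with antiderivative u**4/4.
Back in t: F(t) = (t**2 + 5)**4/4.
Then F(1) - F(0) = (324) - (625/4) = 671/4.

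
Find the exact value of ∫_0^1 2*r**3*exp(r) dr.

12 - 4*E

Integrate by parts 3 times (u = r^3, dv = 2*exp(r) dr).
An antiderivative is F(r) = (2*r**3 - 6*r**2 + 12*r - 12)*exp(r).
Then F(1) - F(0) = (-4*E) - (-12) = 12 - 4*E.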